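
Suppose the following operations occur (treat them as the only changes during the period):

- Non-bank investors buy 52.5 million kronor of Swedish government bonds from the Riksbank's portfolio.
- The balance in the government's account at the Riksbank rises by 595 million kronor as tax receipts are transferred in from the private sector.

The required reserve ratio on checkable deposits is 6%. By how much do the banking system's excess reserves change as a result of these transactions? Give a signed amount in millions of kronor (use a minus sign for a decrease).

-608.65 million

Asset sale (to non-banks) 52.5 million kronor: reserves −52.5M, deposits −52.5M.
Government account inflow 595 million kronor: reserves −595M, deposits −595M.
Totals: Δreserves = −647.5M, Δdeposits = −647.5M.
Δrequired reserves = 6% × −647.5M = −38.85M.
Δexcess reserves = Δreserves − Δrequired = −647.5M − (−38.85M) = -608.65 million.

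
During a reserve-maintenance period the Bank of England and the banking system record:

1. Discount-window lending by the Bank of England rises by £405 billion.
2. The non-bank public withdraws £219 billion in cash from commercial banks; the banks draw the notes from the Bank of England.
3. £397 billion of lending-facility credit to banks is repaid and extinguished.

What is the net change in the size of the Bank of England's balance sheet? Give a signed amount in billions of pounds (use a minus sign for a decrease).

Bank of England balance sheet:
  Assets:      Loans to banks +£8B
  Liabilities: Bank reserves −£211B, Currency in circulation +£219B
Commercial banking system:
  Assets:      Reserves at CB −£211B
  Liabilities: Checkable deposits −£219B, Borrowings from CB +£8B
Change in total Bank of England assets = +£8 billion.

+£8 billion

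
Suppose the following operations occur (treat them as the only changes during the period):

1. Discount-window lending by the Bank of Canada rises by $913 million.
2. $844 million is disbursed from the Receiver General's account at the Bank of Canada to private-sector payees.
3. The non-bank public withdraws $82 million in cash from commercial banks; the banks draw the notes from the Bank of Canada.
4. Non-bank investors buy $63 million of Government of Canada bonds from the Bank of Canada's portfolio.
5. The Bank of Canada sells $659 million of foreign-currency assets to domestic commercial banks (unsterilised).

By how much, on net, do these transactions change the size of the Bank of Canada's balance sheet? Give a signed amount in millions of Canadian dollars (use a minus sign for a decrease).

+$191 million

Discount-window loan $913 million: a Bank of Canada asset is acquired → +$913M.
Government spending $844 million: only the composition of liabilities changes → 0.
Currency withdrawal $82 million: only the composition of liabilities changes → 0.
Asset sale (to non-banks) $63 million: a Bank of Canada asset is shed → −$63M.
FX sale $659 million: a Bank of Canada asset is shed → −$659M.
Net: 913 + 0 + 0 − 63 − 659 = +$191 million.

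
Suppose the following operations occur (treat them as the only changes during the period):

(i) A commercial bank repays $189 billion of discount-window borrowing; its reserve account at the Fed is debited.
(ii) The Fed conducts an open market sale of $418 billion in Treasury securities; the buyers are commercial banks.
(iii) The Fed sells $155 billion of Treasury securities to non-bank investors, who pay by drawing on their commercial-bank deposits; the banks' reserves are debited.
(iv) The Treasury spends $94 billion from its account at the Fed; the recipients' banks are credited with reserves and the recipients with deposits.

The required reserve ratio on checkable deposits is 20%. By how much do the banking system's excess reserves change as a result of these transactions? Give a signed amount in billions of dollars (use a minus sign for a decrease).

Discount-window repayment $189 billion: reserves −$189B, deposits 0.
OMO sale (to banks) $418 billion: reserves −$418B, deposits 0.
Asset sale (to non-banks) $155 billion: reserves −$155B, deposits −$155B.
Government spending $94 billion: reserves +$94B, deposits +$94B.
Totals: Δreserves = −$668B, Δdeposits = −$61B.
Δrequired reserves = 20% × −$61B = −$12.2B.
Δexcess reserves = Δreserves − Δrequired = −$668B − (−$12.2B) = -$655.8 billion.

-$655.8 billion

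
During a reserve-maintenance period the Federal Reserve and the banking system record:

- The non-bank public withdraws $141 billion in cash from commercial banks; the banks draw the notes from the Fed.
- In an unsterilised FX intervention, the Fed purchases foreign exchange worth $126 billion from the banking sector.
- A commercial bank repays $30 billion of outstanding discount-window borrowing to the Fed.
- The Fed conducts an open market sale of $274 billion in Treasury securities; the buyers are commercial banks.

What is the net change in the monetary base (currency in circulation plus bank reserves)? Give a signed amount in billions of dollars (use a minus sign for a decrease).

Fed balance sheet:
  Assets:      Securities −$274B, Loans to banks −$30B, Foreign assets +$126B
  Liabilities: Bank reserves −$319B, Currency in circulation +$141B
Monetary base = currency + reserves: +$141B + (−$319B) = -$178 billion.

-$178 billion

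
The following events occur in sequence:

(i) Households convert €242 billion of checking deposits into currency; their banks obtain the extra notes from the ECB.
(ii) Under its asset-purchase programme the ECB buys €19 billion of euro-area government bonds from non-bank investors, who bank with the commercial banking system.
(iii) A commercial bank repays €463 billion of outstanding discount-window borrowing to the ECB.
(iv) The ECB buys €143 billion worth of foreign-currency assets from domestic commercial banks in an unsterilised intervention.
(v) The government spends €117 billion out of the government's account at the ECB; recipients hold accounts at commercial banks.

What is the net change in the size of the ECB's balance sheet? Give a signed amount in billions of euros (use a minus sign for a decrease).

Currency withdrawal €242 billion: only the composition of liabilities changes → 0.
Asset purchase (from non-banks) €19 billion: an ECB asset is acquired → +€19B.
Discount-window repayment €463 billion: an ECB asset is shed → −€463B.
FX purchase €143 billion: an ECB asset is acquired → +€143B.
Government spending €117 billion: only the composition of liabilities changes → 0.
Net: 0 + 19 − 463 + 143 + 0 = -€301 billion.

-€301 billion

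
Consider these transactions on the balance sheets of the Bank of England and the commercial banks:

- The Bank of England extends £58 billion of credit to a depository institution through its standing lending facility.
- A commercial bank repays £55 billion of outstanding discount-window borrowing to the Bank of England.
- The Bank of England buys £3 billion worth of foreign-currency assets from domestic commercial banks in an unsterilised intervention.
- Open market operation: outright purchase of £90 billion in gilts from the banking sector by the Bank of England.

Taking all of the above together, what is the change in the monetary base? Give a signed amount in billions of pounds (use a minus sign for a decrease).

+£96 billion

Discount-window loan £58 billion: Bank of England balance sheet expands → +£58B.
Discount-window repayment £55 billion: Bank of England balance sheet contracts → −£55B.
FX purchase £3 billion: Bank of England balance sheet expands → +£3B.
OMO purchase (from banks) £90 billion: Bank of England balance sheet expands → +£90B.
Net: 58 − 55 + 3 + 90 = +£96 billion.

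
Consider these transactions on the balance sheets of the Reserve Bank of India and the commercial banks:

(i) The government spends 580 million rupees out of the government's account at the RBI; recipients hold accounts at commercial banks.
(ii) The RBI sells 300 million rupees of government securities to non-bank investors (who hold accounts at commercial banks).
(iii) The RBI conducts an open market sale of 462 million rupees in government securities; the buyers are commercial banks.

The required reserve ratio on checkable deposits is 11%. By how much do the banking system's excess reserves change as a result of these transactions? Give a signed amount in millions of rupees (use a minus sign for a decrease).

Government spending 580 million rupees: reserves +580M, deposits +580M.
Asset sale (to non-banks) 300 million rupees: reserves −300M, deposits −300M.
OMO sale (to banks) 462 million rupees: reserves −462M, deposits 0.
Totals: Δreserves = −182M, Δdeposits = +280M.
Δrequired reserves = 11% × +280M = +30.8M.
Δexcess reserves = Δreserves − Δrequired = −182M − (+30.8M) = -212.8 million.

-212.8 million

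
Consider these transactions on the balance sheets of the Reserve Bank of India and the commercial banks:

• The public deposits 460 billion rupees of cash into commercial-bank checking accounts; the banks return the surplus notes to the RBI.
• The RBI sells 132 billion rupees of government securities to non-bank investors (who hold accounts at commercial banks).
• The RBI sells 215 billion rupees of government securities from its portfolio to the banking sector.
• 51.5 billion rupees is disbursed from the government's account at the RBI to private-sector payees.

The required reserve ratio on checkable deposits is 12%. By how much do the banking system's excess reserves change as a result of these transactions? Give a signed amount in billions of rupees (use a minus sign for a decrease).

Currency deposit 460 billion rupees: reserves +460B, deposits +460B.
Asset sale (to non-banks) 132 billion rupees: reserves −132B, deposits −132B.
OMO sale (to banks) 215 billion rupees: reserves −215B, deposits 0.
Government spending 51.5 billion rupees: reserves +51.5B, deposits +51.5B.
Totals: Δreserves = +164.5B, Δdeposits = +379.5B.
Δrequired reserves = 12% × +379.5B = +45.54B.
Δexcess reserves = Δreserves − Δrequired = +164.5B − (+45.54B) = +118.96 billion.

+118.96 billion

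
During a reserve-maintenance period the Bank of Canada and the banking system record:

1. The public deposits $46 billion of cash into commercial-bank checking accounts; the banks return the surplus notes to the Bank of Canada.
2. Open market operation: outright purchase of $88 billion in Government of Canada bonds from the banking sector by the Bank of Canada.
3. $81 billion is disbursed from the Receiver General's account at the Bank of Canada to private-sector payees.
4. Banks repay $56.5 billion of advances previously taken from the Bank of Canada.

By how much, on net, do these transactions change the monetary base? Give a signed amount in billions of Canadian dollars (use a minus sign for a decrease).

Bank of Canada balance sheet:
  Assets:      Securities +$88B, Loans to banks −$56.5B
  Liabilities: Bank reserves +$158.5B, Currency in circulation −$46B, Government deposits −$81B
Commercial banking system:
  Assets:      Reserves at CB +$158.5B, Securities −$88B
  Liabilities: Checkable deposits +$127B, Borrowings from CB −$56.5B
Monetary base = currency + reserves: −$46B + (+$158.5B) = +$112.5 billion.

+$112.5 billion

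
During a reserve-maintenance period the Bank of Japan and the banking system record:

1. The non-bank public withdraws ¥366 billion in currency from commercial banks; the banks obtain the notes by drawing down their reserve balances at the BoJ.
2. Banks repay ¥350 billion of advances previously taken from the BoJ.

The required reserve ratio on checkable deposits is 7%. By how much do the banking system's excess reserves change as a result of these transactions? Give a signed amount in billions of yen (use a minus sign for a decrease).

-¥690.38 billion

Currency withdrawal ¥366 billion: reserves −¥366B, deposits −¥366B.
Discount-window repayment ¥350 billion: reserves −¥350B, deposits 0.
Totals: Δreserves = −¥716B, Δdeposits = −¥366B.
Δrequired reserves = 7% × −¥366B = −¥25.62B.
Δexcess reserves = Δreserves − Δrequired = −¥716B − (−¥25.62B) = -¥690.38 billion.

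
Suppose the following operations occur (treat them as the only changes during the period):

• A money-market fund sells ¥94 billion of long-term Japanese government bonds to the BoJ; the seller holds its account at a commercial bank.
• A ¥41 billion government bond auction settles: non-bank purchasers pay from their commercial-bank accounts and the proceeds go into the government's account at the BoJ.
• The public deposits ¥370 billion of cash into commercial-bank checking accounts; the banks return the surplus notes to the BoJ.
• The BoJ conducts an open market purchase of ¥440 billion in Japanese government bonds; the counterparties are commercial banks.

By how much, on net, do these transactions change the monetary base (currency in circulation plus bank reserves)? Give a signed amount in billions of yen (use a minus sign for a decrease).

BoJ balance sheet:
  Assets:      Securities +¥534B
  Liabilities: Bank reserves +¥863B, Currency in circulation −¥370B, Government deposits +¥41B
Commercial banking system:
  Assets:      Reserves at CB +¥863B, Securities −¥440B
  Liabilities: Checkable deposits +¥423B
Monetary base = currency + reserves: −¥370B + (+¥863B) = +¥493 billion.

+¥493 billion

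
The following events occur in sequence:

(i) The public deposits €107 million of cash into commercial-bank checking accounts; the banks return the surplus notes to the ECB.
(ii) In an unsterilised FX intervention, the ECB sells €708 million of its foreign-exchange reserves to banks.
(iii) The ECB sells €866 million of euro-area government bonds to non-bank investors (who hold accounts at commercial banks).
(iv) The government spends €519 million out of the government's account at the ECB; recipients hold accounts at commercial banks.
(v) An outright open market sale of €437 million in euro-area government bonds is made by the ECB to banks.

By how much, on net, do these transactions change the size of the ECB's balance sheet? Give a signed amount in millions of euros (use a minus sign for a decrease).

-€2011 million

Currency deposit €107 million: only the composition of liabilities changes → 0.
FX sale €708 million: an ECB asset is shed → −€708M.
Asset sale (to non-banks) €866 million: an ECB asset is shed → −€866M.
Government spending €519 million: only the composition of liabilities changes → 0.
OMO sale (to banks) €437 million: an ECB asset is shed → −€437M.
Net: 0 − 708 − 866 + 0 − 437 = -€2011 million.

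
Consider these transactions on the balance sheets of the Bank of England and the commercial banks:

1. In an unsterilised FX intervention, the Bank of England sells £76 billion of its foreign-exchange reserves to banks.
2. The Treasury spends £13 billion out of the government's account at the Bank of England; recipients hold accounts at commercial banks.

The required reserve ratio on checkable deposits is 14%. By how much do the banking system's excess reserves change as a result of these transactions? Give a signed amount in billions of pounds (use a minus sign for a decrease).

-£64.82 billion

FX sale £76 billion: reserves −£76B, deposits 0.
Government spending £13 billion: reserves +£13B, deposits +£13B.
Totals: Δreserves = −£63B, Δdeposits = +£13B.
Δrequired reserves = 14% × +£13B = +£1.82B.
Δexcess reserves = Δreserves − Δrequired = −£63B − (+£1.82B) = -£64.82 billion.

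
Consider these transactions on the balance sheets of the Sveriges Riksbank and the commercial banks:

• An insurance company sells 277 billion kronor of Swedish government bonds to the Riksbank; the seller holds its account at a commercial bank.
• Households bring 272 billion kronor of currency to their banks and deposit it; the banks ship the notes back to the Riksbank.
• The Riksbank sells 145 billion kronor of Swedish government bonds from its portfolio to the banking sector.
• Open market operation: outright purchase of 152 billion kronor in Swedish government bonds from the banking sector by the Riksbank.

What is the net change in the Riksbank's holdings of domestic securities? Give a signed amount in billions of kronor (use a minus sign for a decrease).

+284 billion

Riksbank balance sheet:
  Assets:      Securities +284B
  Liabilities: Bank reserves +556B, Currency in circulation −272B
Commercial banking system:
  Assets:      Reserves at CB +556B, Securities −7B
  Liabilities: Checkable deposits +549B
So the change in the Riksbank's holdings of domestic securities is +284 billion.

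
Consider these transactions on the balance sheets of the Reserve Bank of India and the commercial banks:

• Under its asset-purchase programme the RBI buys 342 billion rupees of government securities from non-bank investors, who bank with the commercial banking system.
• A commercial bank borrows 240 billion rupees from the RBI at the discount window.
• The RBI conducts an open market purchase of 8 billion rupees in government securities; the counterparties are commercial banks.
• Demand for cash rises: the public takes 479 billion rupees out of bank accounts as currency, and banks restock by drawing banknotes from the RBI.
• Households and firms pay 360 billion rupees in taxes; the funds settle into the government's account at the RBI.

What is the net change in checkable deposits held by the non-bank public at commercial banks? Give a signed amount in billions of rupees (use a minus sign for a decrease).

-497 billion

RBI balance sheet:
  Assets:      Securities +350B, Loans to banks +240B
  Liabilities: Bank reserves −249B, Currency in circulation +479B, Government deposits +360B
Commercial banking system:
  Assets:      Reserves at CB −249B, Securities −8B
  Liabilities: Checkable deposits −497B, Borrowings from CB +240B
So the change in checkable deposits held by the non-bank public at commercial banks is -497 billion.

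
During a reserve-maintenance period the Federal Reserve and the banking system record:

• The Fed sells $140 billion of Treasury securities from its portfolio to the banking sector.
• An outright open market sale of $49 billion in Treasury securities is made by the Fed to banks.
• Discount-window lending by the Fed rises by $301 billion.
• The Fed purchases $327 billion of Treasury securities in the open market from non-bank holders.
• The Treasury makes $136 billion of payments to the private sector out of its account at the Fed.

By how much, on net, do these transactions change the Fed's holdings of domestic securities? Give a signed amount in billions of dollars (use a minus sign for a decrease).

Fed balance sheet:
  Assets:      Securities +$138B, Loans to banks +$301B
  Liabilities: Bank reserves +$575B, Government deposits −$136B
So the change in the Fed's holdings of domestic securities is +$138 billion.

+$138 billion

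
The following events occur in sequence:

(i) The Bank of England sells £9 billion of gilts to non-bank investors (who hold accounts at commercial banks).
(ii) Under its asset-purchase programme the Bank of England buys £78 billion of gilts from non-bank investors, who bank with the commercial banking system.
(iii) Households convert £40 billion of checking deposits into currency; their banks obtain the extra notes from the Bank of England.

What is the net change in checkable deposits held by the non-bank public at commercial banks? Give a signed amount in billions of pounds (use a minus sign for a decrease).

+£29 billion

Asset sale (to non-banks) £9 billion: non-bank counterparties' bank balances fall → −£9B.
Asset purchase (from non-banks) £78 billion: non-bank counterparties' bank balances rise → +£78B.
Currency withdrawal £40 billion: non-bank counterparties' bank balances fall → −£40B.
Net: −9 + 78 − 40 = +£29 billion.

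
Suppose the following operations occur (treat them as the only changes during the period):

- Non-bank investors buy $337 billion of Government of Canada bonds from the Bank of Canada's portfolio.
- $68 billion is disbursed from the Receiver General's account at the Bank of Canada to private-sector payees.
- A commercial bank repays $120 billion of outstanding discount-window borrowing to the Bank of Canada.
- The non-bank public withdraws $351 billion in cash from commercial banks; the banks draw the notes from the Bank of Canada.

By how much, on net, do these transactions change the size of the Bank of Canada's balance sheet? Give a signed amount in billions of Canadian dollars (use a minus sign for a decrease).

Asset sale (to non-banks) $337 billion: a Bank of Canada asset is shed → −$337B.
Government spending $68 billion: only the composition of liabilities changes → 0.
Discount-window repayment $120 billion: a Bank of Canada asset is shed → −$120B.
Currency withdrawal $351 billion: only the composition of liabilities changes → 0.
Net: −337 + 0 − 120 + 0 = -$457 billion.

-$457 billion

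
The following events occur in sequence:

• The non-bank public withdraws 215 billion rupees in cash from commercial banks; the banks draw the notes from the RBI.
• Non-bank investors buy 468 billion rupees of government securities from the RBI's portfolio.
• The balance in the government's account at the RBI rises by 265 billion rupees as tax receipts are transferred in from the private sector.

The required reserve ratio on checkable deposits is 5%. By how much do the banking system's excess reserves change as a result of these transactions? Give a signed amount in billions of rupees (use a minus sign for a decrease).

-900.6 billion

Currency withdrawal 215 billion rupees: reserves −215B, deposits −215B.
Asset sale (to non-banks) 468 billion rupees: reserves −468B, deposits −468B.
Government account inflow 265 billion rupees: reserves −265B, deposits −265B.
Totals: Δreserves = −948B, Δdeposits = −948B.
Δrequired reserves = 5% × −948B = −47.4B.
Δexcess reserves = Δreserves − Δrequired = −948B − (−47.4B) = -900.6 billion.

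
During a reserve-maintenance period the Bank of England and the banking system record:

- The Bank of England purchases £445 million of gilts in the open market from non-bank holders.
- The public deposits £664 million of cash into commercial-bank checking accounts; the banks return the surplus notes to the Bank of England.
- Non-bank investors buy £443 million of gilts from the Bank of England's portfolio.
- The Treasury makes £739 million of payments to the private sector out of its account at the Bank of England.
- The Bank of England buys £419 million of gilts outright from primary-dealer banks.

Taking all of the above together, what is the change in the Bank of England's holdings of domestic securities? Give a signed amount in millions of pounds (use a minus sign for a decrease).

Asset purchase (from non-banks) £445 million: securities added to the Bank of England's portfolio → +£445M.
Currency deposit £664 million: the Bank of England's securities portfolio is untouched → 0.
Asset sale (to non-banks) £443 million: securities removed from the Bank of England's portfolio → −£443M.
Government spending £739 million: the Bank of England's securities portfolio is untouched → 0.
OMO purchase (from banks) £419 million: securities added to the Bank of England's portfolio → +£419M.
Net: 445 + 0 − 443 + 0 + 419 = +£421 million.

+£421 million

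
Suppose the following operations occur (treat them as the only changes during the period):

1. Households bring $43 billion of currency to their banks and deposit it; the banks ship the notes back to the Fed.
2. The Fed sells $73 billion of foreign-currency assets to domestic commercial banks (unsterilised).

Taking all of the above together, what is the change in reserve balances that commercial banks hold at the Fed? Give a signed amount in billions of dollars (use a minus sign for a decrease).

Fed balance sheet:
  Assets:      Foreign assets −$73B
  Liabilities: Bank reserves −$30B, Currency in circulation −$43B
So the change in reserve balances that commercial banks hold at the Fed is -$30 billion.

-$30 billion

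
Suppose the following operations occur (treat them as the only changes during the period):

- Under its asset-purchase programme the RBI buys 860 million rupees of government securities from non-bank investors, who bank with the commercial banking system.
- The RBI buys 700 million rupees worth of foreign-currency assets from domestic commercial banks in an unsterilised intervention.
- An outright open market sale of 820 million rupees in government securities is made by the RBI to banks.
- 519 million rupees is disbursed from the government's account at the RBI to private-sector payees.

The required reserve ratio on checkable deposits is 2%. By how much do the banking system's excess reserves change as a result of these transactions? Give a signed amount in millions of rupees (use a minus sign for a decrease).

Asset purchase (from non-banks) 860 million rupees: reserves +860M, deposits +860M.
FX purchase 700 million rupees: reserves +700M, deposits 0.
OMO sale (to banks) 820 million rupees: reserves −820M, deposits 0.
Government spending 519 million rupees: reserves +519M, deposits +519M.
Totals: Δreserves = +1259M, Δdeposits = +1379M.
Δrequired reserves = 2% × +1379M = +27.58M.
Δexcess reserves = Δreserves − Δrequired = +1259M − (+27.58M) = +1231.42 million.

+1231.42 million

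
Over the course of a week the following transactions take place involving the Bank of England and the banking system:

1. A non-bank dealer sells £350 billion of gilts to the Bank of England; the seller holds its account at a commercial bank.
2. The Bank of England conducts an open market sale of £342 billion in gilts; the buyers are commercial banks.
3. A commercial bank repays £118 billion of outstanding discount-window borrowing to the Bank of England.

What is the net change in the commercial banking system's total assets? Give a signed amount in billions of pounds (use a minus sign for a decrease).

+£232 billion

Bank of England balance sheet:
  Assets:      Securities +£8B, Loans to banks −£118B
  Liabilities: Bank reserves −£110B
Commercial banking system:
  Assets:      Reserves at CB −£110B, Securities +£342B
  Liabilities: Checkable deposits +£350B, Borrowings from CB −£118B
Change in total bank assets = +£232 billion.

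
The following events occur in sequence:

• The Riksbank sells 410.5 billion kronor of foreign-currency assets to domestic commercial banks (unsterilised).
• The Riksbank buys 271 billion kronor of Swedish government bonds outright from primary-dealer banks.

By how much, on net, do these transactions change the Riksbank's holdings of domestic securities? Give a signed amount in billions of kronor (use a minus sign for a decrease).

FX sale 410.5 billion kronor: the Riksbank's securities portfolio is untouched → 0.
OMO purchase (from banks) 271 billion kronor: securities added to the Riksbank's portfolio → +271B.
Net: 0 + 271 = +271 billion.

+271 billion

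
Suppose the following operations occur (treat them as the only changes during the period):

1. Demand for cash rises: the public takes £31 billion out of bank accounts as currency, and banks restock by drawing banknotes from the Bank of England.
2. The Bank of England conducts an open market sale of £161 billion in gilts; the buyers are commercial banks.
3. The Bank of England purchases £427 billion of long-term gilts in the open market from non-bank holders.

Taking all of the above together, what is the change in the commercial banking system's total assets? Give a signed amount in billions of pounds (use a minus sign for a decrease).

Bank of England balance sheet:
  Assets:      Securities +£266B
  Liabilities: Bank reserves +£235B, Currency in circulation +£31B
Commercial banking system:
  Assets:      Reserves at CB +£235B, Securities +£161B
  Liabilities: Checkable deposits +£396B
Change in total bank assets = +£396 billion.

+£396 billion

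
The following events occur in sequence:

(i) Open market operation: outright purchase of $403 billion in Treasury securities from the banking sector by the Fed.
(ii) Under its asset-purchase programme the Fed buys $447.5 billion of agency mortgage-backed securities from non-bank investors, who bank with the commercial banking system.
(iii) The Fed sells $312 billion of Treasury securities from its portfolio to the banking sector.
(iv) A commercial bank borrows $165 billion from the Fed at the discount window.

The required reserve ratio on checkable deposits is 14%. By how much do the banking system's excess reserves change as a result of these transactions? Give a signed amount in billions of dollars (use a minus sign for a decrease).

OMO purchase (from banks) $403 billion: reserves +$403B, deposits 0.
Asset purchase (from non-banks) $447.5 billion: reserves +$447.5B, deposits +$447.5B.
OMO sale (to banks) $312 billion: reserves −$312B, deposits 0.
Discount-window loan $165 billion: reserves +$165B, deposits 0.
Totals: Δreserves = +$703.5B, Δdeposits = +$447.5B.
Δrequired reserves = 14% × +$447.5B = +$62.65B.
Δexcess reserves = Δreserves − Δrequired = +$703.5B − (+$62.65B) = +$640.85 billion.

+$640.85 billion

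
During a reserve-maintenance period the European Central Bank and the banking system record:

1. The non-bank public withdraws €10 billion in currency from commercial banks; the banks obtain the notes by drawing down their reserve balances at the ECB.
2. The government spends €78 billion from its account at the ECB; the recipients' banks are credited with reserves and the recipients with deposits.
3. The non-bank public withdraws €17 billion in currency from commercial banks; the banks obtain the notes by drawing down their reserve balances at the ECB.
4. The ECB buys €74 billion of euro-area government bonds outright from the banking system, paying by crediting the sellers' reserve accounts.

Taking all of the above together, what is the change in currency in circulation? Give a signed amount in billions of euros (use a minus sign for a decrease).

Currency withdrawal €10 billion: notes leave the central bank → +€10B.
Government spending €78 billion: no currency enters or leaves circulation → 0.
Currency withdrawal €17 billion: notes leave the central bank → +€17B.
OMO purchase (from banks) €74 billion: no currency enters or leaves circulation → 0.
Net: 10 + 0 + 17 + 0 = +€27 billion.

+€27 billion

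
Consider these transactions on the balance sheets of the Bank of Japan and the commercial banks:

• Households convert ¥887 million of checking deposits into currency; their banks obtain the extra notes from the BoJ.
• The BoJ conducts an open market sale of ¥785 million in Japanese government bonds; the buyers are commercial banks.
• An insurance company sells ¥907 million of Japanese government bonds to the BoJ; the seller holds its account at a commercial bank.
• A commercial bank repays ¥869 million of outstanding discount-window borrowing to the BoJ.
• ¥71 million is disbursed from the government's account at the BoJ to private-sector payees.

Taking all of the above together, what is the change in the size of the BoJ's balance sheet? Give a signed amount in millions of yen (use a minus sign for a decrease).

BoJ balance sheet:
  Assets:      Securities +¥122M, Loans to banks −¥869M
  Liabilities: Bank reserves −¥1563M, Currency in circulation +¥887M, Government deposits −¥71M
Commercial banking system:
  Assets:      Reserves at CB −¥1563M, Securities +¥785M
  Liabilities: Checkable deposits +¥91M, Borrowings from CB −¥869M
Change in total BoJ assets = -¥747 million.

-¥747 million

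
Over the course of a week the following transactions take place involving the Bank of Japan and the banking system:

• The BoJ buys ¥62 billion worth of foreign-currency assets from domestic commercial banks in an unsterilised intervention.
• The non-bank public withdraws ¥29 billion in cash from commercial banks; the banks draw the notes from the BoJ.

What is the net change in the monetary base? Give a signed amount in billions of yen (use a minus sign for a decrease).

BoJ balance sheet:
  Assets:      Foreign assets +¥62B
  Liabilities: Bank reserves +¥33B, Currency in circulation +¥29B
Commercial banking system:
  Assets:      Reserves at CB +¥33B, Foreign assets −¥62B
  Liabilities: Checkable deposits −¥29B
Monetary base = currency + reserves: +¥29B + (+¥33B) = +¥62 billion.

+¥62 billion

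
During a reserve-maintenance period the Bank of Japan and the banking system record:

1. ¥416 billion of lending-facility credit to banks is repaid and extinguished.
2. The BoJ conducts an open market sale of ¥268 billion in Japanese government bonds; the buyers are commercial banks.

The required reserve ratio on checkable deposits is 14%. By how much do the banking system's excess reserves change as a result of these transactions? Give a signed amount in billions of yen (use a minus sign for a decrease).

-¥684 billion

Discount-window repayment ¥416 billion: reserves −¥416B, deposits 0.
OMO sale (to banks) ¥268 billion: reserves −¥268B, deposits 0.
Totals: Δreserves = −¥684B, Δdeposits = 0.
Δrequired reserves = 14% × 0 = 0.
Δexcess reserves = Δreserves − Δrequired = −¥684B − (0) = -¥684 billion.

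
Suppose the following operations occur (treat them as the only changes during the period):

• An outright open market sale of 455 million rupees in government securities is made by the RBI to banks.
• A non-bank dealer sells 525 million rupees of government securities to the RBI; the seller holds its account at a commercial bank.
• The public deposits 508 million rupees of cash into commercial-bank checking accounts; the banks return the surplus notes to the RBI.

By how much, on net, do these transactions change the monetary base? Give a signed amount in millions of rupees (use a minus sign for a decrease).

RBI balance sheet:
  Assets:      Securities +70M
  Liabilities: Bank reserves +578M, Currency in circulation −508M
Monetary base = currency + reserves: −508M + (+578M) = +70 million.

+70 million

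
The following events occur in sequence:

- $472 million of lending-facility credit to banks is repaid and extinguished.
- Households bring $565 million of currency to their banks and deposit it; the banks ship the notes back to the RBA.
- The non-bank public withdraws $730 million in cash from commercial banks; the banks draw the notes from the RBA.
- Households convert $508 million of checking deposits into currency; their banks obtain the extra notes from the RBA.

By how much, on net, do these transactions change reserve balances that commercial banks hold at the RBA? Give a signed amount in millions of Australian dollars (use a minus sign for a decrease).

-$1145 million

Discount-window repayment $472 million: repayment is debited from reserves → −$472M.
Currency deposit $565 million: returned notes are swapped for reserve credit → +$565M.
Currency withdrawal $730 million: banks swap reserves for currency → −$730M.
Currency withdrawal $508 million: banks swap reserves for currency → −$508M.
Net: −472 + 565 − 730 − 508 = -$1145 million.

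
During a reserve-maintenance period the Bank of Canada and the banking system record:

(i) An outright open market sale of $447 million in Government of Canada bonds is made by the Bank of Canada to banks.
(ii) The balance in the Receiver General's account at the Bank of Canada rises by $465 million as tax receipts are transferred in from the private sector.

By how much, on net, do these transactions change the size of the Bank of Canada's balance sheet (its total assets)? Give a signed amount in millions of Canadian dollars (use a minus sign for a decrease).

-$447 million

OMO sale (to banks) $447 million: a Bank of Canada asset is shed → −$447M.
Government account inflow $465 million: only the composition of liabilities changes → 0.
Net: −447 + 0 = -$447 million.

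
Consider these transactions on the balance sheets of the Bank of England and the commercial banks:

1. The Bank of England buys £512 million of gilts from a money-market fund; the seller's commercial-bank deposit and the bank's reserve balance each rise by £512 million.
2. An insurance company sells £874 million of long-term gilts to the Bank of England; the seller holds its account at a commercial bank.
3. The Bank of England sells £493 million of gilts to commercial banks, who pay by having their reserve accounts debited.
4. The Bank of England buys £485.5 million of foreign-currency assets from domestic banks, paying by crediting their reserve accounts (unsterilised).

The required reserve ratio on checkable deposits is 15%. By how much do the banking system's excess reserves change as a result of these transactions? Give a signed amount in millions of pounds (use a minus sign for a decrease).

+£1170.6 million

Asset purchase (from non-banks) £512 million: reserves +£512M, deposits +£512M.
Asset purchase (from non-banks) £874 million: reserves +£874M, deposits +£874M.
OMO sale (to banks) £493 million: reserves −£493M, deposits 0.
FX purchase £485.5 million: reserves +£485.5M, deposits 0.
Totals: Δreserves = +£1378.5M, Δdeposits = +£1386M.
Δrequired reserves = 15% × +£1386M = +£207.9M.
Δexcess reserves = Δreserves − Δrequired = +£1378.5M − (+£207.9M) = +£1170.6 million.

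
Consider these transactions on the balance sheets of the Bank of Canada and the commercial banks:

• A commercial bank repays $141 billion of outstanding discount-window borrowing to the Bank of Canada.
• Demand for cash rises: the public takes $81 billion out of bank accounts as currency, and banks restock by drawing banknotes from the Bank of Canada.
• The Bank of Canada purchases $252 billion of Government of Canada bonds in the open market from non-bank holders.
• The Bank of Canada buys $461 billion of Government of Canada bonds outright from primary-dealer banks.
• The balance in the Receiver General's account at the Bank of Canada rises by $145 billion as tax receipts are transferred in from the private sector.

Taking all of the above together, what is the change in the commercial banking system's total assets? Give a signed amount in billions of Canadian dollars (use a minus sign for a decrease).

-$115 billion

Discount-window repayment $141 billion: bank balance sheets shrink → −$141B.
Currency withdrawal $81 billion: bank balance sheets shrink → −$81B.
Asset purchase (from non-banks) $252 billion: bank balance sheets expand → +$252B.
OMO purchase (from banks) $461 billion: just an asset swap on bank balance sheets → 0.
Government account inflow $145 billion: bank balance sheets shrink → −$145B.
Net: −141 − 81 + 252 + 0 − 145 = -$115 billion.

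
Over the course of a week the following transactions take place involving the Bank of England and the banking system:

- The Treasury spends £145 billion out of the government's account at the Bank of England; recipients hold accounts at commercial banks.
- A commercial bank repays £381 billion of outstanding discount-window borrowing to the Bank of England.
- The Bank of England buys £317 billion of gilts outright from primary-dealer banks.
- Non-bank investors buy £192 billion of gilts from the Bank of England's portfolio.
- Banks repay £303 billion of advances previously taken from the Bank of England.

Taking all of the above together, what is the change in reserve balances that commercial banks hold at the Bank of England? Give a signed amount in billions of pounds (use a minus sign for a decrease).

Government spending £145 billion: government payments flow into bank reserve accounts → +£145B.
Discount-window repayment £381 billion: repayment is debited from reserves → −£381B.
OMO purchase (from banks) £317 billion: the Bank of England pays by crediting reserve accounts → +£317B.
Asset sale (to non-banks) £192 billion: the non-bank buyers' banks settle from reserves → −£192B.
Discount-window repayment £303 billion: repayment is debited from reserves → −£303B.
Net: 145 − 381 + 317 − 192 − 303 = -£414 billion.

-£414 billion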